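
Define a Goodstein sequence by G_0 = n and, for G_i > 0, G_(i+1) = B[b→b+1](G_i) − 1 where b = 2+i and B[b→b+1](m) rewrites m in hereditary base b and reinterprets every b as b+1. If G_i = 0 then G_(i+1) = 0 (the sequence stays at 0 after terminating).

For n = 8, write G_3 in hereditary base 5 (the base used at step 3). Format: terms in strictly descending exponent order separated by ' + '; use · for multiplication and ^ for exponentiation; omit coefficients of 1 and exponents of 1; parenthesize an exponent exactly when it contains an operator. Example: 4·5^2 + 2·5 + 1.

2·5^5 + 2·5^2 + 2·5

G_0 = 8. HB_2(8) = 2^(2 + 1). Bump = 81. G_1 = 80.
G_1 = 80. HB_3(80) = 2·3^3 + 2·3^2 + 2·3 + 2. Bump = 554. G_2 = 553.
G_2 = 553. HB_4(553) = 2·4^4 + 2·4^2 + 2·4 + 1. Bump = 6311. G_3 = 6310.
G_3 = 6310. HB_5(6310) = 2·5^5 + 2·5^2 + 2·5. Bump = 93396. G_4 = 93395.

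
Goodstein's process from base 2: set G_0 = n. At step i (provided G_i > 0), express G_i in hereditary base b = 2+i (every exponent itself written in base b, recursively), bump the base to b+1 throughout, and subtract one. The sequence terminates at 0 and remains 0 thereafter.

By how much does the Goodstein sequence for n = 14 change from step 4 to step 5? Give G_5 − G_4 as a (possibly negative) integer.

5536249

step 0: 14 = 2^(2 + 1) + 2^2 + 2; sub 3 for 2: 3^(3 + 1) + 3^3 + 3; = 111; G_1 = 111−1 = 110
step 1: 110 = 3^(3 + 1) + 3^3 + 2; sub 4 for 3: 4^(4 + 1) + 4^4 + 2; = 1282; G_2 = 1282−1 = 1281
step 2: 1281 = 4^(4 + 1) + 4^4 + 1; sub 5 for 4: 5^(5 + 1) + 5^5 + 1; = 18751; G_3 = 18751−1 = 18750
step 3: 18750 = 5^(5 + 1) + 5^5; sub 6 for 5: 6^(6 + 1) + 6^6; = 326592; G_4 = 326592−1 = 326591
step 4: 326591 = 6^(6 + 1) + 5·6^5 + 5·6^4 + 5·6^3 + 5·6^2 + 5·6 + 5; sub 7 for 6: 7^(7 + 1) + 5·7^5 + 5·7^4 + 5·7^3 + 5·7^2 + 5·7 + 5; = 5862841; G_5 = 5862841−1 = 5862840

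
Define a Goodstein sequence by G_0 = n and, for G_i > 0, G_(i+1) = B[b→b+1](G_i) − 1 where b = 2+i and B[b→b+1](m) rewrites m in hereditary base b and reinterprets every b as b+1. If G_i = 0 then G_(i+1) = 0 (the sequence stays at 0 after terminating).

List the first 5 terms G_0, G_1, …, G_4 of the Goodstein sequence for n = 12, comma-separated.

step 0: 12 = 2^(2 + 1) + 2^2; sub 3 for 2: 3^(3 + 1) + 3^3; = 108; G_1 = 108−1 = 107
step 1: 107 = 3^(3 + 1) + 2·3^2 + 2·3 + 2; sub 4 for 3: 4^(4 + 1) + 2·4^2 + 2·4 + 2; = 1066; G_2 = 1066−1 = 1065
step 2: 1065 = 4^(4 + 1) + 2·4^2 + 2·4 + 1; sub 5 for 4: 5^(5 + 1) + 2·5^2 + 2·5 + 1; = 15686; G_3 = 15686−1 = 15685
step 3: 15685 = 5^(5 + 1) + 2·5^2 + 2·5; sub 6 for 5: 6^(6 + 1) + 2·6^2 + 2·6; = 280020; G_4 = 280020−1 = 280019

12, 107, 1065, 15685, 280019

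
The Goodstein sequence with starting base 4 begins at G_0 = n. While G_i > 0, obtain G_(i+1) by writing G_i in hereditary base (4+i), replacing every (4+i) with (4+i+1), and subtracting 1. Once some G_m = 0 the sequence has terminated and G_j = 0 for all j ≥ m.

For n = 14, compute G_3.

20

base 4: 14 = 3·4 + 2; at 5: 3·5 + 2 = 17; next = 16
base 5: 16 = 3·5 + 1; at 6: 3·6 + 1 = 19; next = 18
base 6: 18 = 3·6; at 7: 3·7 = 21; next = 20
base 7: 20 = 2·7 + 6; at 8: 2·8 + 6 = 22; next = 21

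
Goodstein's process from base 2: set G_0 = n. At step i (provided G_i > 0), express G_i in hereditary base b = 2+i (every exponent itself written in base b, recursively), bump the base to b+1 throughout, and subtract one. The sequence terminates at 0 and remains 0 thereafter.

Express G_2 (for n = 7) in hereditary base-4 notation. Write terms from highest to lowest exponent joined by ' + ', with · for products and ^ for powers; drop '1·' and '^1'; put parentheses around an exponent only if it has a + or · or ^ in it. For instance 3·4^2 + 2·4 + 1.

4^4 + 3

base 2: 7 = 2^2 + 2 + 1; at 3: 3^3 + 3 + 1 = 31; next = 30
base 3: 30 = 3^3 + 3; at 4: 4^4 + 4 = 260; next = 259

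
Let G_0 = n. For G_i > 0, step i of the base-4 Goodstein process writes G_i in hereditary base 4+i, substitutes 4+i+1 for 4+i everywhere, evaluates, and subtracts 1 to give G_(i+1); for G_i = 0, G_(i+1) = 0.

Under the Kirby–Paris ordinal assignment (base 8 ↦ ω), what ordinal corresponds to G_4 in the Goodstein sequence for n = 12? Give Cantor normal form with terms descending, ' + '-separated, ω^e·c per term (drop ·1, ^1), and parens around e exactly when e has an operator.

12 —HB4→ 3·4 —bump→ 3·5 = 15 —(−1)→ 14
14 —HB5→ 2·5 + 4 —bump→ 2·6 + 4 = 16 —(−1)→ 15
15 —HB6→ 2·6 + 3 —bump→ 2·7 + 3 = 17 —(−1)→ 16
16 —HB7→ 2·7 + 2 —bump→ 2·8 + 2 = 18 —(−1)→ 17
17 —HB8→ 2·8 + 1 —bump→ 2·9 + 1 = 19 —(−1)→ 18

ω·2 + 1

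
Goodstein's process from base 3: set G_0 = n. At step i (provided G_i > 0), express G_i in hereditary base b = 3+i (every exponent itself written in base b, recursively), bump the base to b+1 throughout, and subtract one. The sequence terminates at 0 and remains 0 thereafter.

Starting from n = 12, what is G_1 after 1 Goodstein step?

19

G_0=12  [base 3] 3^2 + 3  →[3↦4]→  4^2 + 4 = 20  −1 ⇒ G_1=19
G_1=19  [base 4] 4^2 + 3  →[4↦5]→  5^2 + 3 = 28  −1 ⇒ G_2=27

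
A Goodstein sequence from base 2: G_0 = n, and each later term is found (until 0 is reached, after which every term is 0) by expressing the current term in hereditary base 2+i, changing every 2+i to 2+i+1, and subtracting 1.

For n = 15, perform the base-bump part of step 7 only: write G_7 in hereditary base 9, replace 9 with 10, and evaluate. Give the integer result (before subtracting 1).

100077777776

step 0: 15 = 2^(2 + 1) + 2^2 + 2 + 1; sub 3 for 2: 3^(3 + 1) + 3^3 + 3 + 1; = 112; G_1 = 112−1 = 111
step 1: 111 = 3^(3 + 1) + 3^3 + 3; sub 4 for 3: 4^(4 + 1) + 4^4 + 4; = 1284; G_2 = 1284−1 = 1283
step 2: 1283 = 4^(4 + 1) + 4^4 + 3; sub 5 for 4: 5^(5 + 1) + 5^5 + 3; = 18753; G_3 = 18753−1 = 18752
step 3: 18752 = 5^(5 + 1) + 5^5 + 2; sub 6 for 5: 6^(6 + 1) + 6^6 + 2; = 326594; G_4 = 326594−1 = 326593
step 4: 326593 = 6^(6 + 1) + 6^6 + 1; sub 7 for 6: 7^(7 + 1) + 7^7 + 1; = 6588345; G_5 = 6588345−1 = 6588344
step 5: 6588344 = 7^(7 + 1) + 7^7; sub 8 for 7: 8^(8 + 1) + 8^8; = 150994944; G_6 = 150994944−1 = 150994943
step 6: 150994943 = 8^(8 + 1) + 7·8^7 + 7·8^6 + 7·8^5 + 7·8^4 + 7·8^3 + 7·8^2 + 7·8 + 7; sub 9 for 8: 9^(9 + 1) + 7·9^7 + 7·9^6 + 7·9^5 + 7·9^4 + 7·9^3 + 7·9^2 + 7·9 + 7; = 3524450281; G_7 = 3524450281−1 = 3524450280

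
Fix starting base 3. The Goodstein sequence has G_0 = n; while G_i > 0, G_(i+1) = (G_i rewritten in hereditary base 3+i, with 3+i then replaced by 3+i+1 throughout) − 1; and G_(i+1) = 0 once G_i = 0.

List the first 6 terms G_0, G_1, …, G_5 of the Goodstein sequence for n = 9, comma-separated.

9, 15, 17, 19, 21, 23

[0] 9 ≡ 3^2 (base 3). Lift 4: 16. −1: 15.
[1] 15 ≡ 3·4 + 3 (base 4). Lift 5: 18. −1: 17.
[2] 17 ≡ 3·5 + 2 (base 5). Lift 6: 20. −1: 19.
[3] 19 ≡ 3·6 + 1 (base 6). Lift 7: 22. −1: 21.
[4] 21 ≡ 3·7 (base 7). Lift 8: 24. −1: 23.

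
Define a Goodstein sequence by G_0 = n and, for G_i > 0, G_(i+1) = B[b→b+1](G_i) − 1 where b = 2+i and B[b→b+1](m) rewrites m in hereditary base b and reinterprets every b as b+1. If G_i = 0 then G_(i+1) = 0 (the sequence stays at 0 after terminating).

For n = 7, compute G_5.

step 0: 7 = 2^2 + 2 + 1; sub 3 for 2: 3^3 + 3 + 1; = 31; G_1 = 31−1 = 30
step 1: 30 = 3^3 + 3; sub 4 for 3: 4^4 + 4; = 260; G_2 = 260−1 = 259
step 2: 259 = 4^4 + 3; sub 5 for 4: 5^5 + 3; = 3128; G_3 = 3128−1 = 3127
step 3: 3127 = 5^5 + 2; sub 6 for 5: 6^6 + 2; = 46658; G_4 = 46658−1 = 46657
step 4: 46657 = 6^6 + 1; sub 7 for 6: 7^7 + 1; = 823544; G_5 = 823544−1 = 823543
step 5: 823543 = 7^7; sub 8 for 7: 8^8; = 16777216; G_6 = 16777216−1 = 16777215

823543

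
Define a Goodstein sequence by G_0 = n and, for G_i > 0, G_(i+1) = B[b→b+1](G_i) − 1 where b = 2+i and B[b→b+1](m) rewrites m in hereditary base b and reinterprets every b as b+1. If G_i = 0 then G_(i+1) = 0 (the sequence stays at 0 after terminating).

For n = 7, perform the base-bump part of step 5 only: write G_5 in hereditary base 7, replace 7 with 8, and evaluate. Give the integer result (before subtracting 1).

G_0=7  [base 2] 2^2 + 2 + 1  →[2↦3]→  3^3 + 3 + 1 = 31  −1 ⇒ G_1=30
G_1=30  [base 3] 3^3 + 3  →[3↦4]→  4^4 + 4 = 260  −1 ⇒ G_2=259
G_2=259  [base 4] 4^4 + 3  →[4↦5]→  5^5 + 3 = 3128  −1 ⇒ G_3=3127
G_3=3127  [base 5] 5^5 + 2  →[5↦6]→  6^6 + 2 = 46658  −1 ⇒ G_4=46657
G_4=46657  [base 6] 6^6 + 1  →[6↦7]→  7^7 + 1 = 823544  −1 ⇒ G_5=823543
G_5=823543  [base 7] 7^7  →[7↦8]→  8^8 = 16777216  −1 ⇒ G_6=16777215

16777216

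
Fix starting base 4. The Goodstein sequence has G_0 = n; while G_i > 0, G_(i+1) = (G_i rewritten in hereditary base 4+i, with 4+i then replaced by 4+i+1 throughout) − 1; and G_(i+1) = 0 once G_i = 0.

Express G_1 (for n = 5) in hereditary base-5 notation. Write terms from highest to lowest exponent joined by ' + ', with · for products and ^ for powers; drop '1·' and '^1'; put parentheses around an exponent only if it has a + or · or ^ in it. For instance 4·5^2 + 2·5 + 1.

G_0 = 5. HB_4(5) = 4 + 1. Bump = 6. G_1 = 5.
G_1 = 5. HB_5(5) = 5. Bump = 6. G_2 = 5.

5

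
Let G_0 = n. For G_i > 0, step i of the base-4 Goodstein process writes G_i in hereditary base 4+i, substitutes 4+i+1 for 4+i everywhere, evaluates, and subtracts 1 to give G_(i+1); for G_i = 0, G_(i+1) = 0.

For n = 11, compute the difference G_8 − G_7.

0

11 —HB4→ 2·4 + 3 —bump→ 2·5 + 3 = 13 —(−1)→ 12
12 —HB5→ 2·5 + 2 —bump→ 2·6 + 2 = 14 —(−1)→ 13
13 —HB6→ 2·6 + 1 —bump→ 2·7 + 1 = 15 —(−1)→ 14
14 —HB7→ 2·7 —bump→ 2·8 = 16 —(−1)→ 15
15 —HB8→ 8 + 7 —bump→ 9 + 7 = 16 —(−1)→ 15
15 —HB9→ 9 + 6 —bump→ 10 + 6 = 16 —(−1)→ 15
15 —HB10→ 10 + 5 —bump→ 11 + 5 = 16 —(−1)→ 15
15 —HB11→ 11 + 4 —bump→ 12 + 4 = 16 —(−1)→ 15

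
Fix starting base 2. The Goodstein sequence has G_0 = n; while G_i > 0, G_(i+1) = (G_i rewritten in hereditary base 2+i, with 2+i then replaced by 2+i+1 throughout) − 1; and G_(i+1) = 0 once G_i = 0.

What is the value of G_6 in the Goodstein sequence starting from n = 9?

50333399

G_0 = 9. HB_2(9) = 2^(2 + 1) + 1. Bump = 82. G_1 = 81.
G_1 = 81. HB_3(81) = 3^(3 + 1). Bump = 1024. G_2 = 1023.
G_2 = 1023. HB_4(1023) = 3·4^4 + 3·4^3 + 3·4^2 + 3·4 + 3. Bump = 9843. G_3 = 9842.
G_3 = 9842. HB_5(9842) = 3·5^5 + 3·5^3 + 3·5^2 + 3·5 + 2. Bump = 140744. G_4 = 140743.
G_4 = 140743. HB_6(140743) = 3·6^6 + 3·6^3 + 3·6^2 + 3·6 + 1. Bump = 2471827. G_5 = 2471826.
G_5 = 2471826. HB_7(2471826) = 3·7^7 + 3·7^3 + 3·7^2 + 3·7. Bump = 50333400. G_6 = 50333399.
G_6 = 50333399. HB_8(50333399) = 3·8^8 + 3·8^3 + 3·8^2 + 2·8 + 7. Bump = 1162263922. G_7 = 1162263921.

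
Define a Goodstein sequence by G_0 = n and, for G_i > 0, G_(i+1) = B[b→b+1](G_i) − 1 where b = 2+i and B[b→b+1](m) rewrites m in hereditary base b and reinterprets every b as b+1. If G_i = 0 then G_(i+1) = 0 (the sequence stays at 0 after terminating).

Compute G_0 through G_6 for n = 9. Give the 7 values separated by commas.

9 —HB2→ 2^(2 + 1) + 1 —bump→ 3^(3 + 1) + 1 = 82 —(−1)→ 81
81 —HB3→ 3^(3 + 1) —bump→ 4^(4 + 1) = 1024 —(−1)→ 1023
1023 —HB4→ 3·4^4 + 3·4^3 + 3·4^2 + 3·4 + 3 —bump→ 3·5^5 + 3·5^3 + 3·5^2 + 3·5 + 3 = 9843 —(−1)→ 9842
9842 —HB5→ 3·5^5 + 3·5^3 + 3·5^2 + 3·5 + 2 —bump→ 3·6^6 + 3·6^3 + 3·6^2 + 3·6 + 2 = 140744 —(−1)→ 140743
140743 —HB6→ 3·6^6 + 3·6^3 + 3·6^2 + 3·6 + 1 —bump→ 3·7^7 + 3·7^3 + 3·7^2 + 3·7 + 1 = 2471827 —(−1)→ 2471826
2471826 —HB7→ 3·7^7 + 3·7^3 + 3·7^2 + 3·7 —bump→ 3·8^8 + 3·8^3 + 3·8^2 + 3·8 = 50333400 —(−1)→ 50333399

9, 81, 1023, 9842, 140743, 2471826, 50333399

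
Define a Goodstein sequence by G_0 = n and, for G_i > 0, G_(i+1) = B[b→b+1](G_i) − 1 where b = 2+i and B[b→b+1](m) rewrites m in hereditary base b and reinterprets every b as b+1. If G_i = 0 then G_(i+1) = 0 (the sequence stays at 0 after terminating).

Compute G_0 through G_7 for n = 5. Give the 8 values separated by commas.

(0) 5|_2 = 2^2 + 1 ↦ 3^3 + 1|_3 = 28 ⇒ 27
(1) 27|_3 = 3^3 ↦ 4^4|_4 = 256 ⇒ 255
(2) 255|_4 = 3·4^3 + 3·4^2 + 3·4 + 3 ↦ 3·5^3 + 3·5^2 + 3·5 + 3|_5 = 468 ⇒ 467
(3) 467|_5 = 3·5^3 + 3·5^2 + 3·5 + 2 ↦ 3·6^3 + 3·6^2 + 3·6 + 2|_6 = 776 ⇒ 775
(4) 775|_6 = 3·6^3 + 3·6^2 + 3·6 + 1 ↦ 3·7^3 + 3·7^2 + 3·7 + 1|_7 = 1198 ⇒ 1197
(5) 1197|_7 = 3·7^3 + 3·7^2 + 3·7 ↦ 3·8^3 + 3·8^2 + 3·8|_8 = 1752 ⇒ 1751
(6) 1751|_8 = 3·8^3 + 3·8^2 + 2·8 + 7 ↦ 3·9^3 + 3·9^2 + 2·9 + 7|_9 = 2455 ⇒ 2454

5, 27, 255, 467, 775, 1197, 1751, 2454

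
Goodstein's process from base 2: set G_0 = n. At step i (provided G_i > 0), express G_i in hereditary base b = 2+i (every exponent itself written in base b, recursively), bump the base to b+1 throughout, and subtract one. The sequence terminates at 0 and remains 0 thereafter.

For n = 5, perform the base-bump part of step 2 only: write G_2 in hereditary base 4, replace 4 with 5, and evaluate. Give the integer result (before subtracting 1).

(0) 5|_2 = 2^2 + 1 ↦ 3^3 + 1|_3 = 28 ⇒ 27
(1) 27|_3 = 3^3 ↦ 4^4|_4 = 256 ⇒ 255
(2) 255|_4 = 3·4^3 + 3·4^2 + 3·4 + 3 ↦ 3·5^3 + 3·5^2 + 3·5 + 3|_5 = 468 ⇒ 467

468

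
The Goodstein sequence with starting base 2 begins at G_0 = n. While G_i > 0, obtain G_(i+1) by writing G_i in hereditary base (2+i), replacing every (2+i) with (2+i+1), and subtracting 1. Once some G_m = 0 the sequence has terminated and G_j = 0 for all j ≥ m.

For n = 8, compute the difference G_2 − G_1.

473

step 0: 8 = 2^(2 + 1); sub 3 for 2: 3^(3 + 1); = 81; G_1 = 81−1 = 80
step 1: 80 = 2·3^3 + 2·3^2 + 2·3 + 2; sub 4 for 3: 2·4^4 + 2·4^2 + 2·4 + 2; = 554; G_2 = 554−1 = 553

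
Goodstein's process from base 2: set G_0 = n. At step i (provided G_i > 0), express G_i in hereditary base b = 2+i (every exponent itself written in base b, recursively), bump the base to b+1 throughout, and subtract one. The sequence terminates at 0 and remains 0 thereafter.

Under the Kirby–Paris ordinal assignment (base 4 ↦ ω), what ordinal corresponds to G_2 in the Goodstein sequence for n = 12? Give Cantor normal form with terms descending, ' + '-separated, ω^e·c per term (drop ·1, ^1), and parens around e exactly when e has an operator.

[0] 12 ≡ 2^(2 + 1) + 2^2 (base 2). Lift 3: 108. −1: 107.
[1] 107 ≡ 3^(3 + 1) + 2·3^2 + 2·3 + 2 (base 3). Lift 4: 1066. −1: 1065.

ω^(ω + 1) + ω^2·2 + ω·2 + 1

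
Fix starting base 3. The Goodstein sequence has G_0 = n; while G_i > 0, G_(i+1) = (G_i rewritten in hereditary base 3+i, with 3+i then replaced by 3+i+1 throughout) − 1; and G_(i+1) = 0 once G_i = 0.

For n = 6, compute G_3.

7

G_0 = 6. HB_3(6) = 2·3. Bump = 8. G_1 = 7.
G_1 = 7. HB_4(7) = 4 + 3. Bump = 8. G_2 = 7.
G_2 = 7. HB_5(7) = 5 + 2. Bump = 8. G_3 = 7.
G_3 = 7. HB_6(7) = 6 + 1. Bump = 8. G_4 = 7.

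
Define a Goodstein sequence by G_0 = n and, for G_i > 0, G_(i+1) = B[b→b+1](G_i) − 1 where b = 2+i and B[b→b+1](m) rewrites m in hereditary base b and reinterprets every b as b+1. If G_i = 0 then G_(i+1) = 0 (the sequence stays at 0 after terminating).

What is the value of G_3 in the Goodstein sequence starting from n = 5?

467

G_0=5  [base 2] 2^2 + 1  →[2↦3]→  3^3 + 1 = 28  −1 ⇒ G_1=27
G_1=27  [base 3] 3^3  →[3↦4]→  4^4 = 256  −1 ⇒ G_2=255
G_2=255  [base 4] 3·4^3 + 3·4^2 + 3·4 + 3  →[4↦5]→  3·5^3 + 3·5^2 + 3·5 + 3 = 468  −1 ⇒ G_3=467
G_3=467  [base 5] 3·5^3 + 3·5^2 + 3·5 + 2  →[5↦6]→  3·6^3 + 3·6^2 + 3·6 + 2 = 776  −1 ⇒ G_4=775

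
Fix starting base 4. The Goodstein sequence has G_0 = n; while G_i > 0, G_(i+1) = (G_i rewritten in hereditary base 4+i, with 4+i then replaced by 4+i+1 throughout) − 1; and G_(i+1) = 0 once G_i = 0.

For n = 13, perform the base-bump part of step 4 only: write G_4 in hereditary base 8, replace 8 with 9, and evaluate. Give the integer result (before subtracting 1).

13 —HB4→ 3·4 + 1 —bump→ 3·5 + 1 = 16 —(−1)→ 15
15 —HB5→ 3·5 —bump→ 3·6 = 18 —(−1)→ 17
17 —HB6→ 2·6 + 5 —bump→ 2·7 + 5 = 19 —(−1)→ 18
18 —HB7→ 2·7 + 4 —bump→ 2·8 + 4 = 20 —(−1)→ 19
19 —HB8→ 2·8 + 3 —bump→ 2·9 + 3 = 21 —(−1)→ 20

21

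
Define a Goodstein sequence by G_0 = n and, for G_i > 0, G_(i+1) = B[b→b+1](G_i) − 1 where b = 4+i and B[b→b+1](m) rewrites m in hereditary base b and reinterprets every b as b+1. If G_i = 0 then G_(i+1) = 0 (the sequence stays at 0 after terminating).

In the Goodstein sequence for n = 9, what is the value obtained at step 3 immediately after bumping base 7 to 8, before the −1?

[0] 9 ≡ 2·4 + 1 (base 4). Lift 5: 11. −1: 10.
[1] 10 ≡ 2·5 (base 5). Lift 6: 12. −1: 11.
[2] 11 ≡ 6 + 5 (base 6). Lift 7: 12. −1: 11.

12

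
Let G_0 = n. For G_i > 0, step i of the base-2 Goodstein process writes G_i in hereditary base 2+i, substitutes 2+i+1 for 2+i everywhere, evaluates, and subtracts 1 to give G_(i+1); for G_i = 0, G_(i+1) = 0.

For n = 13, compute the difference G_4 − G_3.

264619

[0] 13 ≡ 2^(2 + 1) + 2^2 + 1 (base 2). Lift 3: 109. −1: 108.
[1] 108 ≡ 3^(3 + 1) + 3^3 (base 3). Lift 4: 1280. −1: 1279.
[2] 1279 ≡ 4^(4 + 1) + 3·4^3 + 3·4^2 + 3·4 + 3 (base 4). Lift 5: 16093. −1: 16092.
[3] 16092 ≡ 5^(5 + 1) + 3·5^3 + 3·5^2 + 3·5 + 2 (base 5). Lift 6: 280712. −1: 280711.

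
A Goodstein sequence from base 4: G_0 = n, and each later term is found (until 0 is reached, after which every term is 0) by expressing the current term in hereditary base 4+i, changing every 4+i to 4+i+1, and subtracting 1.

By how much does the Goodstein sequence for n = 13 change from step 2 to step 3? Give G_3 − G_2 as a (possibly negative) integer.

G_0=13  [base 4] 3·4 + 1  →[4↦5]→  3·5 + 1 = 16  −1 ⇒ G_1=15
G_1=15  [base 5] 3·5  →[5↦6]→  3·6 = 18  −1 ⇒ G_2=17
G_2=17  [base 6] 2·6 + 5  →[6↦7]→  2·7 + 5 = 19  −1 ⇒ G_3=18

1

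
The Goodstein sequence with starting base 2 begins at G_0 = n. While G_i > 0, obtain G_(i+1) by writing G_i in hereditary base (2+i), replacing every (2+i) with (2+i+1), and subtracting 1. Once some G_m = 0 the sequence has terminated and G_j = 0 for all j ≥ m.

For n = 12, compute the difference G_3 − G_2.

14620

step 0: 12 = 2^(2 + 1) + 2^2; sub 3 for 2: 3^(3 + 1) + 3^3; = 108; G_1 = 108−1 = 107
step 1: 107 = 3^(3 + 1) + 2·3^2 + 2·3 + 2; sub 4 for 3: 4^(4 + 1) + 2·4^2 + 2·4 + 2; = 1066; G_2 = 1066−1 = 1065
step 2: 1065 = 4^(4 + 1) + 2·4^2 + 2·4 + 1; sub 5 for 4: 5^(5 + 1) + 2·5^2 + 2·5 + 1; = 15686; G_3 = 15686−1 = 15685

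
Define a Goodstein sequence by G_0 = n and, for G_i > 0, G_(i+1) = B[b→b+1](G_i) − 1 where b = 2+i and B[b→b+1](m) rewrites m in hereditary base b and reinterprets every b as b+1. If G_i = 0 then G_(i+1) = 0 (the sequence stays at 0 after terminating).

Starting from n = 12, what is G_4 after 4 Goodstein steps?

G_0=12  [base 2] 2^(2 + 1) + 2^2  →[2↦3]→  3^(3 + 1) + 3^3 = 108  −1 ⇒ G_1=107
G_1=107  [base 3] 3^(3 + 1) + 2·3^2 + 2·3 + 2  →[3↦4]→  4^(4 + 1) + 2·4^2 + 2·4 + 2 = 1066  −1 ⇒ G_2=1065
G_2=1065  [base 4] 4^(4 + 1) + 2·4^2 + 2·4 + 1  →[4↦5]→  5^(5 + 1) + 2·5^2 + 2·5 + 1 = 15686  −1 ⇒ G_3=15685
G_3=15685  [base 5] 5^(5 + 1) + 2·5^2 + 2·5  →[5↦6]→  6^(6 + 1) + 2·6^2 + 2·6 = 280020  −1 ⇒ G_4=280019
G_4=280019  [base 6] 6^(6 + 1) + 2·6^2 + 6 + 5  →[6↦7]→  7^(7 + 1) + 2·7^2 + 7 + 5 = 5764911  −1 ⇒ G_5=5764910

280019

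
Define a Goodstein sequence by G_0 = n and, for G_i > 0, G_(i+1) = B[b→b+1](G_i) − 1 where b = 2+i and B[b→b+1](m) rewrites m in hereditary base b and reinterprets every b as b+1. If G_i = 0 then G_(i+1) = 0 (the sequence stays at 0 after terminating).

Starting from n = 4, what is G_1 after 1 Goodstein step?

G_0=4  [base 2] 2^2  →[2↦3]→  3^3 = 27  −1 ⇒ G_1=26
G_1=26  [base 3] 2·3^2 + 2·3 + 2  →[3↦4]→  2·4^2 + 2·4 + 2 = 42  −1 ⇒ G_2=41

26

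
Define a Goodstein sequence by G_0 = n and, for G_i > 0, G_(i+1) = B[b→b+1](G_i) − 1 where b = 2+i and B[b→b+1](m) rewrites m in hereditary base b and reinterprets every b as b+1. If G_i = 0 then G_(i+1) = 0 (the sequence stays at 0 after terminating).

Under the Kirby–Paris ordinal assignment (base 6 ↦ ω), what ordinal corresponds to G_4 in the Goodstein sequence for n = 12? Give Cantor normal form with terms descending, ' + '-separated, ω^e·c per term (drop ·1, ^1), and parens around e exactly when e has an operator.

i=0: 12 = 2^(2 + 1) + 2^2 (b=2); 2→3: 3^(3 + 1) + 3^3 = 108; 108−1 = 107
i=1: 107 = 3^(3 + 1) + 2·3^2 + 2·3 + 2 (b=3); 3→4: 4^(4 + 1) + 2·4^2 + 2·4 + 2 = 1066; 1066−1 = 1065
i=2: 1065 = 4^(4 + 1) + 2·4^2 + 2·4 + 1 (b=4); 4→5: 5^(5 + 1) + 2·5^2 + 2·5 + 1 = 15686; 15686−1 = 15685
i=3: 15685 = 5^(5 + 1) + 2·5^2 + 2·5 (b=5); 5→6: 6^(6 + 1) + 2·6^2 + 2·6 = 280020; 280020−1 = 280019
i=4: 280019 = 6^(6 + 1) + 2·6^2 + 6 + 5 (b=6); 6→7: 7^(7 + 1) + 2·7^2 + 7 + 5 = 5764911; 5764911−1 = 5764910

ω^(ω + 1) + ω^2·2 + ω + 5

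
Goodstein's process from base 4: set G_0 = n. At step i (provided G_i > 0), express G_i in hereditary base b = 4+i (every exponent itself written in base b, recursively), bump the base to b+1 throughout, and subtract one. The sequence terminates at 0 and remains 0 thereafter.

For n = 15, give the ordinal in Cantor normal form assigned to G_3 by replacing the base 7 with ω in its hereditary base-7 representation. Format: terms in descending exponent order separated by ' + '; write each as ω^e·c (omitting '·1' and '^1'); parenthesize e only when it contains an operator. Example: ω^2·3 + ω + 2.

ω·3

15 —HB4→ 3·4 + 3 —bump→ 3·5 + 3 = 18 —(−1)→ 17
17 —HB5→ 3·5 + 2 —bump→ 3·6 + 2 = 20 —(−1)→ 19
19 —HB6→ 3·6 + 1 —bump→ 3·7 + 1 = 22 —(−1)→ 21
21 —HB7→ 3·7 —bump→ 3·8 = 24 —(−1)→ 23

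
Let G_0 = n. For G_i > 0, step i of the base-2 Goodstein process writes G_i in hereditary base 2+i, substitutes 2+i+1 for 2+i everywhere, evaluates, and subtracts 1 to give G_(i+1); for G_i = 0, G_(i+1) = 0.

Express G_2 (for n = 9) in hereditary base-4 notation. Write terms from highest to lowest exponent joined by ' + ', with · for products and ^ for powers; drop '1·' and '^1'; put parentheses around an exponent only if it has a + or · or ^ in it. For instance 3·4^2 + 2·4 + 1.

3·4^4 + 3·4^3 + 3·4^2 + 3·4 + 3

G_0 = 9. HB_2(9) = 2^(2 + 1) + 1. Bump = 82. G_1 = 81.
G_1 = 81. HB_3(81) = 3^(3 + 1). Bump = 1024. G_2 = 1023.
G_2 = 1023. HB_4(1023) = 3·4^4 + 3·4^3 + 3·4^2 + 3·4 + 3. Bump = 9843. G_3 = 9842.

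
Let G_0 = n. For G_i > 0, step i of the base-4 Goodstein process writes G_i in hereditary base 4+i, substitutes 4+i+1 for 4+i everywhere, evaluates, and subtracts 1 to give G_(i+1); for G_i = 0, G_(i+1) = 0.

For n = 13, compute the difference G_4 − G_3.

1

(0) 13|_4 = 3·4 + 1 ↦ 3·5 + 1|_5 = 16 ⇒ 15
(1) 15|_5 = 3·5 ↦ 3·6|_6 = 18 ⇒ 17
(2) 17|_6 = 2·6 + 5 ↦ 2·7 + 5|_7 = 19 ⇒ 18
(3) 18|_7 = 2·7 + 4 ↦ 2·8 + 4|_8 = 20 ⇒ 19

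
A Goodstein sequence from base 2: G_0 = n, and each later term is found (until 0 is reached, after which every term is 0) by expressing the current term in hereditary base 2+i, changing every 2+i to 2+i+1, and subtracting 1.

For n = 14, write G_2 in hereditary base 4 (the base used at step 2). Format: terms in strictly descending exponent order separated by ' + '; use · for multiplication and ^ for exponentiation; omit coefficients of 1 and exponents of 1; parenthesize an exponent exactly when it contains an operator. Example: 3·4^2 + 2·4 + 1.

4^(4 + 1) + 4^4 + 1

[0] 14 ≡ 2^(2 + 1) + 2^2 + 2 (base 2). Lift 3: 111. −1: 110.
[1] 110 ≡ 3^(3 + 1) + 3^3 + 2 (base 3). Lift 4: 1282. −1: 1281.
[2] 1281 ≡ 4^(4 + 1) + 4^4 + 1 (base 4). Lift 5: 18751. −1: 18750.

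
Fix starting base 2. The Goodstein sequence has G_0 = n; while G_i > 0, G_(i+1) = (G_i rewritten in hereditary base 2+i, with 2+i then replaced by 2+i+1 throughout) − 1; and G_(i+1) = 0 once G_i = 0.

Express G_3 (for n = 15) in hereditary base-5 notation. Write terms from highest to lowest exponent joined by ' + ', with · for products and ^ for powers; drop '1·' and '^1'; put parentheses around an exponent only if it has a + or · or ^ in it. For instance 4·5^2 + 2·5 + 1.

5^(5 + 1) + 5^5 + 2

i=0: 15 = 2^(2 + 1) + 2^2 + 2 + 1 (b=2); 2→3: 3^(3 + 1) + 3^3 + 3 + 1 = 112; 112−1 = 111
i=1: 111 = 3^(3 + 1) + 3^3 + 3 (b=3); 3→4: 4^(4 + 1) + 4^4 + 4 = 1284; 1284−1 = 1283
i=2: 1283 = 4^(4 + 1) + 4^4 + 3 (b=4); 4→5: 5^(5 + 1) + 5^5 + 3 = 18753; 18753−1 = 18752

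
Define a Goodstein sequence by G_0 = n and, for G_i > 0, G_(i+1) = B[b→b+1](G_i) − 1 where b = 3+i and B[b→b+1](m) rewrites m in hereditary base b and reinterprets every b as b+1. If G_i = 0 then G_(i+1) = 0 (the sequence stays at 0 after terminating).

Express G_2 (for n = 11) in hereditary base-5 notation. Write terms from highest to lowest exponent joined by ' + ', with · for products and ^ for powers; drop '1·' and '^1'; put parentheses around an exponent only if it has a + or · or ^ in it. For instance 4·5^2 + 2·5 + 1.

i=0: 11 = 3^2 + 2 (b=3); 3→4: 4^2 + 2 = 18; 18−1 = 17
i=1: 17 = 4^2 + 1 (b=4); 4→5: 5^2 + 1 = 26; 26−1 = 25
i=2: 25 = 5^2 (b=5); 5→6: 6^2 = 36; 36−1 = 35

5^2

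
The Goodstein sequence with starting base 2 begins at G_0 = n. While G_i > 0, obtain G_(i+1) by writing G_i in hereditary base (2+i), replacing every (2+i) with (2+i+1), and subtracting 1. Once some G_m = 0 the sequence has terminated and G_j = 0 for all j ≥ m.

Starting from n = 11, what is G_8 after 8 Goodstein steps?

70077777775

base 2: 11 = 2^(2 + 1) + 2 + 1; at 3: 3^(3 + 1) + 3 + 1 = 85; next = 84
base 3: 84 = 3^(3 + 1) + 3; at 4: 4^(4 + 1) + 4 = 1028; next = 1027
base 4: 1027 = 4^(4 + 1) + 3; at 5: 5^(5 + 1) + 3 = 15628; next = 15627
base 5: 15627 = 5^(5 + 1) + 2; at 6: 6^(6 + 1) + 2 = 279938; next = 279937
base 6: 279937 = 6^(6 + 1) + 1; at 7: 7^(7 + 1) + 1 = 5764802; next = 5764801
base 7: 5764801 = 7^(7 + 1); at 8: 8^(8 + 1) = 134217728; next = 134217727
base 8: 134217727 = 7·8^8 + 7·8^7 + 7·8^6 + 7·8^5 + 7·8^4 + 7·8^3 + 7·8^2 + 7·8 + 7; at 9: 7·9^9 + 7·9^7 + 7·9^6 + 7·9^5 + 7·9^4 + 7·9^3 + 7·9^2 + 7·9 + 7 = 2749609303; next = 2749609302
base 9: 2749609302 = 7·9^9 + 7·9^7 + 7·9^6 + 7·9^5 + 7·9^4 + 7·9^3 + 7·9^2 + 7·9 + 6; at 10: 7·10^10 + 7·10^7 + 7·10^6 + 7·10^5 + 7·10^4 + 7·10^3 + 7·10^2 + 7·10 + 6 = 70077777776; next = 70077777775
base 10: 70077777775 = 7·10^10 + 7·10^7 + 7·10^6 + 7·10^5 + 7·10^4 + 7·10^3 + 7·10^2 + 7·10 + 5; at 11: 7·11^11 + 7·11^7 + 7·11^6 + 7·11^5 + 7·11^4 + 7·11^3 + 7·11^2 + 7·11 + 5 = 1997331745491; next = 1997331745490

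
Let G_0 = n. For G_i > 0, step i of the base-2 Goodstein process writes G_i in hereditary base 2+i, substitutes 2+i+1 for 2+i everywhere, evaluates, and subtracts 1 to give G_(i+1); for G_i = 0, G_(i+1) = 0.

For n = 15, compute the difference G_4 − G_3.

307841

G_0 = 15. HB_2(15) = 2^(2 + 1) + 2^2 + 2 + 1. Bump = 112. G_1 = 111.
G_1 = 111. HB_3(111) = 3^(3 + 1) + 3^3 + 3. Bump = 1284. G_2 = 1283.
G_2 = 1283. HB_4(1283) = 4^(4 + 1) + 4^4 + 3. Bump = 18753. G_3 = 18752.
G_3 = 18752. HB_5(18752) = 5^(5 + 1) + 5^5 + 2. Bump = 326594. G_4 = 326593.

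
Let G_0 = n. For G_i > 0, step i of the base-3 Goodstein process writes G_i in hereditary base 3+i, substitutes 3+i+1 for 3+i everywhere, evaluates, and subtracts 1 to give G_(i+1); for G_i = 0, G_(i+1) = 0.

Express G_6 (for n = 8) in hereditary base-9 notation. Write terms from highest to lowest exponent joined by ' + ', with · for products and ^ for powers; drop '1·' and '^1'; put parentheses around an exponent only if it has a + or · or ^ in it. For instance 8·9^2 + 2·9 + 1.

9 + 2

(0) 8|_3 = 2·3 + 2 ↦ 2·4 + 2|_4 = 10 ⇒ 9
(1) 9|_4 = 2·4 + 1 ↦ 2·5 + 1|_5 = 11 ⇒ 10
(2) 10|_5 = 2·5 ↦ 2·6|_6 = 12 ⇒ 11
(3) 11|_6 = 6 + 5 ↦ 7 + 5|_7 = 12 ⇒ 11
(4) 11|_7 = 7 + 4 ↦ 8 + 4|_8 = 12 ⇒ 11
(5) 11|_8 = 8 + 3 ↦ 9 + 3|_9 = 12 ⇒ 11
(6) 11|_9 = 9 + 2 ↦ 10 + 2|_10 = 12 ⇒ 11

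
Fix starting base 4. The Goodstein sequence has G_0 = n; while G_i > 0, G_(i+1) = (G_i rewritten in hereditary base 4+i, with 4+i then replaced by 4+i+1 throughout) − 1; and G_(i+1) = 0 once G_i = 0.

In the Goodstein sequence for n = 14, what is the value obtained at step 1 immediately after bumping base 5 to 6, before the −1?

19

(0) 14|_4 = 3·4 + 2 ↦ 3·5 + 2|_5 = 17 ⇒ 16
(1) 16|_5 = 3·5 + 1 ↦ 3·6 + 1|_6 = 19 ⇒ 18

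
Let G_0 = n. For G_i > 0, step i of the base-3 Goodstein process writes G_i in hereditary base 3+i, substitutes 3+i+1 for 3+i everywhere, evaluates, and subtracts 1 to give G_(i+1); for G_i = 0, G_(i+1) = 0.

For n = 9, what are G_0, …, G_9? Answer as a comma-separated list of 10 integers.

9, 15, 17, 19, 21, 23, 24, 25, 26, 27

9 —HB3→ 3^2 —bump→ 4^2 = 16 —(−1)→ 15
15 —HB4→ 3·4 + 3 —bump→ 3·5 + 3 = 18 —(−1)→ 17
17 —HB5→ 3·5 + 2 —bump→ 3·6 + 2 = 20 —(−1)→ 19
19 —HB6→ 3·6 + 1 —bump→ 3·7 + 1 = 22 —(−1)→ 21
21 —HB7→ 3·7 —bump→ 3·8 = 24 —(−1)→ 23
23 —HB8→ 2·8 + 7 —bump→ 2·9 + 7 = 25 —(−1)→ 24
24 —HB9→ 2·9 + 6 —bump→ 2·10 + 6 = 26 —(−1)→ 25
25 —HB10→ 2·10 + 5 —bump→ 2·11 + 5 = 27 —(−1)→ 26
26 —HB11→ 2·11 + 4 —bump→ 2·12 + 4 = 28 —(−1)→ 27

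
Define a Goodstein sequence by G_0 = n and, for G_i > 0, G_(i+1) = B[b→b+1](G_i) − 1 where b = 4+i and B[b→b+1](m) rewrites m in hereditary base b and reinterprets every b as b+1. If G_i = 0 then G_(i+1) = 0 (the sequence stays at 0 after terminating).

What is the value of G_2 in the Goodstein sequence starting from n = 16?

27

i=0: 16 = 4^2 (b=4); 4→5: 5^2 = 25; 25−1 = 24
i=1: 24 = 4·5 + 4 (b=5); 5→6: 4·6 + 4 = 28; 28−1 = 27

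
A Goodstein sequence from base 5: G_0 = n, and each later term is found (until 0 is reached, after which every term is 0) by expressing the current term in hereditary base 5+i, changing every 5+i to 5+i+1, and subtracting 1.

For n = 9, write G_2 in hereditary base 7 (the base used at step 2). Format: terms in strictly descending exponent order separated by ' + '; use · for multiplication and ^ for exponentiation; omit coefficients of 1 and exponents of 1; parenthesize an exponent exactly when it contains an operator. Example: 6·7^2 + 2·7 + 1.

7 + 2

(0) 9|_5 = 5 + 4 ↦ 6 + 4|_6 = 10 ⇒ 9
(1) 9|_6 = 6 + 3 ↦ 7 + 3|_7 = 10 ⇒ 9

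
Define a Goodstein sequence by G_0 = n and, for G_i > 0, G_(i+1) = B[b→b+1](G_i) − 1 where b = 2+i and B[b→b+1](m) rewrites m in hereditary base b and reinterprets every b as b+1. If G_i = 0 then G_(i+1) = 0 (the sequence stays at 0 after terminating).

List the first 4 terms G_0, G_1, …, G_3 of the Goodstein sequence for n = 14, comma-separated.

[0] 14 ≡ 2^(2 + 1) + 2^2 + 2 (base 2). Lift 3: 111. −1: 110.
[1] 110 ≡ 3^(3 + 1) + 3^3 + 2 (base 3). Lift 4: 1282. −1: 1281.
[2] 1281 ≡ 4^(4 + 1) + 4^4 + 1 (base 4). Lift 5: 18751. −1: 18750.

14, 110, 1281, 18750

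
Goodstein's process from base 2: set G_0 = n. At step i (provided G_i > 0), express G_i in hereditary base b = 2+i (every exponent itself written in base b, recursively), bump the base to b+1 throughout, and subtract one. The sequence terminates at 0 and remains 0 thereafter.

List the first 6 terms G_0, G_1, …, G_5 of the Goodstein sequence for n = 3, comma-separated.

3, 3, 3, 2, 1, 0

G_0 = 3. HB_2(3) = 2 + 1. Bump = 4. G_1 = 3.
G_1 = 3. HB_3(3) = 3. Bump = 4. G_2 = 3.
G_2 = 3. HB_4(3) = 3. Bump = 3. G_3 = 2.
G_3 = 2. HB_5(2) = 2. Bump = 2. G_4 = 1.
G_4 = 1. HB_6(1) = 1. Bump = 1. G_5 = 0.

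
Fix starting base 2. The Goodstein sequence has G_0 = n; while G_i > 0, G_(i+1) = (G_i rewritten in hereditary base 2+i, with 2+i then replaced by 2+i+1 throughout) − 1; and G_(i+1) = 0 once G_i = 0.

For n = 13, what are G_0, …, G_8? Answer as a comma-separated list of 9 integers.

base 2: 13 = 2^(2 + 1) + 2^2 + 1; at 3: 3^(3 + 1) + 3^3 + 1 = 109; next = 108
base 3: 108 = 3^(3 + 1) + 3^3; at 4: 4^(4 + 1) + 4^4 = 1280; next = 1279
base 4: 1279 = 4^(4 + 1) + 3·4^3 + 3·4^2 + 3·4 + 3; at 5: 5^(5 + 1) + 3·5^3 + 3·5^2 + 3·5 + 3 = 16093; next = 16092
base 5: 16092 = 5^(5 + 1) + 3·5^3 + 3·5^2 + 3·5 + 2; at 6: 6^(6 + 1) + 3·6^3 + 3·6^2 + 3·6 + 2 = 280712; next = 280711
base 6: 280711 = 6^(6 + 1) + 3·6^3 + 3·6^2 + 3·6 + 1; at 7: 7^(7 + 1) + 3·7^3 + 3·7^2 + 3·7 + 1 = 5765999; next = 5765998
base 7: 5765998 = 7^(7 + 1) + 3·7^3 + 3·7^2 + 3·7; at 8: 8^(8 + 1) + 3·8^3 + 3·8^2 + 3·8 = 134219480; next = 134219479
base 8: 134219479 = 8^(8 + 1) + 3·8^3 + 3·8^2 + 2·8 + 7; at 9: 9^(9 + 1) + 3·9^3 + 3·9^2 + 2·9 + 7 = 3486786856; next = 3486786855
base 9: 3486786855 = 9^(9 + 1) + 3·9^3 + 3·9^2 + 2·9 + 6; at 10: 10^(10 + 1) + 3·10^3 + 3·10^2 + 2·10 + 6 = 100000003326; next = 100000003325

13, 108, 1279, 16092, 280711, 5765998, 134219479, 3486786855, 100000003325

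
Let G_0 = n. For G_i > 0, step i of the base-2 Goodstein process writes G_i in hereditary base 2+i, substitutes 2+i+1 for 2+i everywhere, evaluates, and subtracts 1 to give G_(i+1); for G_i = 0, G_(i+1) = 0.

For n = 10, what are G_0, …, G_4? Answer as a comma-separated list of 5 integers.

10, 83, 1025, 15625, 279935

10 —HB2→ 2^(2 + 1) + 2 —bump→ 3^(3 + 1) + 3 = 84 —(−1)→ 83
83 —HB3→ 3^(3 + 1) + 2 —bump→ 4^(4 + 1) + 2 = 1026 —(−1)→ 1025
1025 —HB4→ 4^(4 + 1) + 1 —bump→ 5^(5 + 1) + 1 = 15626 —(−1)→ 15625
15625 —HB5→ 5^(5 + 1) —bump→ 6^(6 + 1) = 279936 —(−1)→ 279935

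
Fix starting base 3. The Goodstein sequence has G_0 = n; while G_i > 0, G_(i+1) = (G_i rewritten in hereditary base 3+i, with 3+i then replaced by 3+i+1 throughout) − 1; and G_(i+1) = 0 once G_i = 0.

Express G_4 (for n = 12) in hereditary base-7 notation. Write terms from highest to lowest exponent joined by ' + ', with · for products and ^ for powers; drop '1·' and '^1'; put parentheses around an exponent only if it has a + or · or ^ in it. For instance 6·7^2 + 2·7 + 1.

[0] 12 ≡ 3^2 + 3 (base 3). Lift 4: 20. −1: 19.
[1] 19 ≡ 4^2 + 3 (base 4). Lift 5: 28. −1: 27.
[2] 27 ≡ 5^2 + 2 (base 5). Lift 6: 38. −1: 37.
[3] 37 ≡ 6^2 + 1 (base 6). Lift 7: 50. −1: 49.
[4] 49 ≡ 7^2 (base 7). Lift 8: 64. −1: 63.

7^2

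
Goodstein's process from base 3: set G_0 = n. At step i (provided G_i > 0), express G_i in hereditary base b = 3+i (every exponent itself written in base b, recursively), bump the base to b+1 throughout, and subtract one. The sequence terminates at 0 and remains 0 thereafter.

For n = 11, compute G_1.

[0] 11 ≡ 3^2 + 2 (base 3). Lift 4: 18. −1: 17.
[1] 17 ≡ 4^2 + 1 (base 4). Lift 5: 26. −1: 25.

17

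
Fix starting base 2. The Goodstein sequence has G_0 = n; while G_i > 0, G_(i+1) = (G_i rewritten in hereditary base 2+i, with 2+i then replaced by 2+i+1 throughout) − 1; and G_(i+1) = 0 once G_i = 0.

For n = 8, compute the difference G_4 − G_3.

87085

step 0: 8 = 2^(2 + 1); sub 3 for 2: 3^(3 + 1); = 81; G_1 = 81−1 = 80
step 1: 80 = 2·3^3 + 2·3^2 + 2·3 + 2; sub 4 for 3: 2·4^4 + 2·4^2 + 2·4 + 2; = 554; G_2 = 554−1 = 553
step 2: 553 = 2·4^4 + 2·4^2 + 2·4 + 1; sub 5 for 4: 2·5^5 + 2·5^2 + 2·5 + 1; = 6311; G_3 = 6311−1 = 6310
step 3: 6310 = 2·5^5 + 2·5^2 + 2·5; sub 6 for 5: 2·6^6 + 2·6^2 + 2·6; = 93396; G_4 = 93396−1 = 93395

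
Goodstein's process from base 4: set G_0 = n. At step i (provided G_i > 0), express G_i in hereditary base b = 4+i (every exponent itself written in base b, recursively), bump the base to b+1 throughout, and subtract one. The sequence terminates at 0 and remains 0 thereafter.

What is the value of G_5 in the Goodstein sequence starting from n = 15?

i=0: 15 = 3·4 + 3 (b=4); 4→5: 3·5 + 3 = 18; 18−1 = 17
i=1: 17 = 3·5 + 2 (b=5); 5→6: 3·6 + 2 = 20; 20−1 = 19
i=2: 19 = 3·6 + 1 (b=6); 6→7: 3·7 + 1 = 22; 22−1 = 21
i=3: 21 = 3·7 (b=7); 7→8: 3·8 = 24; 24−1 = 23
i=4: 23 = 2·8 + 7 (b=8); 8→9: 2·9 + 7 = 25; 25−1 = 24

24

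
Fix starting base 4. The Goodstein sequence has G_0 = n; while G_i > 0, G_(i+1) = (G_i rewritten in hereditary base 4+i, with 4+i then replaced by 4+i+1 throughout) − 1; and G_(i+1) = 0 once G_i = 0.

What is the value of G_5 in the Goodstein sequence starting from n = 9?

[0] 9 ≡ 2·4 + 1 (base 4). Lift 5: 11. −1: 10.
[1] 10 ≡ 2·5 (base 5). Lift 6: 12. −1: 11.
[2] 11 ≡ 6 + 5 (base 6). Lift 7: 12. −1: 11.
[3] 11 ≡ 7 + 4 (base 7). Lift 8: 12. −1: 11.
[4] 11 ≡ 8 + 3 (base 8). Lift 9: 12. −1: 11.
[5] 11 ≡ 9 + 2 (base 9). Lift 10: 12. −1: 11.

11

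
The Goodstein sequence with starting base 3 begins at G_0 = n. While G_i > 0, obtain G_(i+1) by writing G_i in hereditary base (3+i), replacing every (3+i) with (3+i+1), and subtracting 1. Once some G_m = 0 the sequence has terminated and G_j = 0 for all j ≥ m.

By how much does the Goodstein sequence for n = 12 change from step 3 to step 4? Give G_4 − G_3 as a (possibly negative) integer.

[0] 12 ≡ 3^2 + 3 (base 3). Lift 4: 20. −1: 19.
[1] 19 ≡ 4^2 + 3 (base 4). Lift 5: 28. −1: 27.
[2] 27 ≡ 5^2 + 2 (base 5). Lift 6: 38. −1: 37.
[3] 37 ≡ 6^2 + 1 (base 6). Lift 7: 50. −1: 49.

12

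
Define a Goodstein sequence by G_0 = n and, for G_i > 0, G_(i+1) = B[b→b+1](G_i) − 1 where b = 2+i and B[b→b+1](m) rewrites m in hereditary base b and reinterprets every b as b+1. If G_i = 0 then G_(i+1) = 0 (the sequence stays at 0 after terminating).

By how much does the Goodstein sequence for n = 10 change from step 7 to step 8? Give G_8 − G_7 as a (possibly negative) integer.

step 0: 10 = 2^(2 + 1) + 2; sub 3 for 2: 3^(3 + 1) + 3; = 84; G_1 = 84−1 = 83
step 1: 83 = 3^(3 + 1) + 2; sub 4 for 3: 4^(4 + 1) + 2; = 1026; G_2 = 1026−1 = 1025
step 2: 1025 = 4^(4 + 1) + 1; sub 5 for 4: 5^(5 + 1) + 1; = 15626; G_3 = 15626−1 = 15625
step 3: 15625 = 5^(5 + 1); sub 6 for 5: 6^(6 + 1); = 279936; G_4 = 279936−1 = 279935
step 4: 279935 = 5·6^6 + 5·6^5 + 5·6^4 + 5·6^3 + 5·6^2 + 5·6 + 5; sub 7 for 6: 5·7^7 + 5·7^5 + 5·7^4 + 5·7^3 + 5·7^2 + 5·7 + 5; = 4215755; G_5 = 4215755−1 = 4215754
step 5: 4215754 = 5·7^7 + 5·7^5 + 5·7^4 + 5·7^3 + 5·7^2 + 5·7 + 4; sub 8 for 7: 5·8^8 + 5·8^5 + 5·8^4 + 5·8^3 + 5·8^2 + 5·8 + 4; = 84073324; G_6 = 84073324−1 = 84073323
step 6: 84073323 = 5·8^8 + 5·8^5 + 5·8^4 + 5·8^3 + 5·8^2 + 5·8 + 3; sub 9 for 8: 5·9^9 + 5·9^5 + 5·9^4 + 5·9^3 + 5·9^2 + 5·9 + 3; = 1937434593; G_7 = 1937434593−1 = 1937434592
step 7: 1937434592 = 5·9^9 + 5·9^5 + 5·9^4 + 5·9^3 + 5·9^2 + 5·9 + 2; sub 10 for 9: 5·10^10 + 5·10^5 + 5·10^4 + 5·10^3 + 5·10^2 + 5·10 + 2; = 50000555552; G_8 = 50000555552−1 = 50000555551

48063120959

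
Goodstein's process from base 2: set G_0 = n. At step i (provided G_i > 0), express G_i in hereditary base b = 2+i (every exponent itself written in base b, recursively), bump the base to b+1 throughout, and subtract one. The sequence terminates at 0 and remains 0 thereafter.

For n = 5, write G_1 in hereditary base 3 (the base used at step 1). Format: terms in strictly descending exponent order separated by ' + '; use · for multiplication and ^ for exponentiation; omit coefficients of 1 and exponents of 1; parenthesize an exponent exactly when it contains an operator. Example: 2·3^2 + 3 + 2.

3^3

base 2: 5 = 2^2 + 1; at 3: 3^3 + 1 = 28; next = 27
base 3: 27 = 3^3; at 4: 4^4 = 256; next = 255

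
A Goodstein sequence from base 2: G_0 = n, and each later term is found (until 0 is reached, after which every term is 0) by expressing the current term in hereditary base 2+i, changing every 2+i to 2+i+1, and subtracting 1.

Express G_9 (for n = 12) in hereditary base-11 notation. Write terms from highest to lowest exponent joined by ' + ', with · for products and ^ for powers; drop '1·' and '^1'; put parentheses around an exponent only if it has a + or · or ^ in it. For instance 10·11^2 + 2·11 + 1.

step 0: 12 = 2^(2 + 1) + 2^2; sub 3 for 2: 3^(3 + 1) + 3^3; = 108; G_1 = 108−1 = 107
step 1: 107 = 3^(3 + 1) + 2·3^2 + 2·3 + 2; sub 4 for 3: 4^(4 + 1) + 2·4^2 + 2·4 + 2; = 1066; G_2 = 1066−1 = 1065
step 2: 1065 = 4^(4 + 1) + 2·4^2 + 2·4 + 1; sub 5 for 4: 5^(5 + 1) + 2·5^2 + 2·5 + 1; = 15686; G_3 = 15686−1 = 15685
step 3: 15685 = 5^(5 + 1) + 2·5^2 + 2·5; sub 6 for 5: 6^(6 + 1) + 2·6^2 + 2·6; = 280020; G_4 = 280020−1 = 280019
step 4: 280019 = 6^(6 + 1) + 2·6^2 + 6 + 5; sub 7 for 6: 7^(7 + 1) + 2·7^2 + 7 + 5; = 5764911; G_5 = 5764911−1 = 5764910
step 5: 5764910 = 7^(7 + 1) + 2·7^2 + 7 + 4; sub 8 for 7: 8^(8 + 1) + 2·8^2 + 8 + 4; = 134217868; G_6 = 134217868−1 = 134217867
step 6: 134217867 = 8^(8 + 1) + 2·8^2 + 8 + 3; sub 9 for 8: 9^(9 + 1) + 2·9^2 + 9 + 3; = 3486784575; G_7 = 3486784575−1 = 3486784574
step 7: 3486784574 = 9^(9 + 1) + 2·9^2 + 9 + 2; sub 10 for 9: 10^(10 + 1) + 2·10^2 + 10 + 2; = 100000000212; G_8 = 100000000212−1 = 100000000211
step 8: 100000000211 = 10^(10 + 1) + 2·10^2 + 10 + 1; sub 11 for 10: 11^(11 + 1) + 2·11^2 + 11 + 1; = 3138428376975; G_9 = 3138428376975−1 = 3138428376974

11^(11 + 1) + 2·11^2 + 11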